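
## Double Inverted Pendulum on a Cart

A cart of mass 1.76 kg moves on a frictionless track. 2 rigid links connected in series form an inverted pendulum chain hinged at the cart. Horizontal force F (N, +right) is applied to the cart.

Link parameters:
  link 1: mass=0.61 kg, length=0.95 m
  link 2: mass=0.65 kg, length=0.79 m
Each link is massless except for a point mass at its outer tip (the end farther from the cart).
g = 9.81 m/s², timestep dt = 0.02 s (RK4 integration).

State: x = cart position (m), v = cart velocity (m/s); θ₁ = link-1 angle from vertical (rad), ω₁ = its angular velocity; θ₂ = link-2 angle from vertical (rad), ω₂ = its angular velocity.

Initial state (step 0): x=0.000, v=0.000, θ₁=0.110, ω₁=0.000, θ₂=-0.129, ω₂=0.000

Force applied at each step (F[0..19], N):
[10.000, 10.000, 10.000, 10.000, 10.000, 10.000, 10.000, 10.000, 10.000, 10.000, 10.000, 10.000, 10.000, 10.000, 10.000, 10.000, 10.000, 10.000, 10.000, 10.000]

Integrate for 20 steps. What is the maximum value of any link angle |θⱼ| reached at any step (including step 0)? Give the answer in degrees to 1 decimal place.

Answer: 38.0°

Derivation:
apply F[0]=+10.000 → step 1: x=0.001, v=0.098, θ₁=0.110, ω₁=-0.030, θ₂=-0.130, ω₂=-0.120
apply F[1]=+10.000 → step 2: x=0.004, v=0.197, θ₁=0.109, ω₁=-0.060, θ₂=-0.134, ω₂=-0.241
apply F[2]=+10.000 → step 3: x=0.009, v=0.296, θ₁=0.107, ω₁=-0.091, θ₂=-0.140, ω₂=-0.363
apply F[3]=+10.000 → step 4: x=0.016, v=0.395, θ₁=0.105, ω₁=-0.122, θ₂=-0.148, ω₂=-0.487
apply F[4]=+10.000 → step 5: x=0.025, v=0.494, θ₁=0.102, ω₁=-0.153, θ₂=-0.159, ω₂=-0.614
apply F[5]=+10.000 → step 6: x=0.036, v=0.594, θ₁=0.099, ω₁=-0.184, θ₂=-0.173, ω₂=-0.743
apply F[6]=+10.000 → step 7: x=0.048, v=0.695, θ₁=0.095, ω₁=-0.217, θ₂=-0.189, ω₂=-0.875
apply F[7]=+10.000 → step 8: x=0.063, v=0.797, θ₁=0.090, ω₁=-0.251, θ₂=-0.208, ω₂=-1.011
apply F[8]=+10.000 → step 9: x=0.080, v=0.899, θ₁=0.085, ω₁=-0.286, θ₂=-0.230, ω₂=-1.150
apply F[9]=+10.000 → step 10: x=0.099, v=1.003, θ₁=0.079, ω₁=-0.324, θ₂=-0.254, ω₂=-1.293
apply F[10]=+10.000 → step 11: x=0.120, v=1.108, θ₁=0.072, ω₁=-0.364, θ₂=-0.281, ω₂=-1.440
apply F[11]=+10.000 → step 12: x=0.144, v=1.213, θ₁=0.064, ω₁=-0.408, θ₂=-0.312, ω₂=-1.590
apply F[12]=+10.000 → step 13: x=0.169, v=1.320, θ₁=0.056, ω₁=-0.457, θ₂=-0.345, ω₂=-1.742
apply F[13]=+10.000 → step 14: x=0.196, v=1.429, θ₁=0.046, ω₁=-0.511, θ₂=-0.381, ω₂=-1.897
apply F[14]=+10.000 → step 15: x=0.226, v=1.538, θ₁=0.035, ω₁=-0.572, θ₂=-0.421, ω₂=-2.052
apply F[15]=+10.000 → step 16: x=0.258, v=1.649, θ₁=0.023, ω₁=-0.641, θ₂=-0.463, ω₂=-2.207
apply F[16]=+10.000 → step 17: x=0.292, v=1.761, θ₁=0.009, ω₁=-0.719, θ₂=-0.509, ω₂=-2.360
apply F[17]=+10.000 → step 18: x=0.328, v=1.875, θ₁=-0.006, ω₁=-0.809, θ₂=-0.558, ω₂=-2.510
apply F[18]=+10.000 → step 19: x=0.367, v=1.990, θ₁=-0.023, ω₁=-0.911, θ₂=-0.609, ω₂=-2.655
apply F[19]=+10.000 → step 20: x=0.408, v=2.105, θ₁=-0.042, ω₁=-1.027, θ₂=-0.664, ω₂=-2.793
Max |angle| over trajectory = 0.664 rad = 38.0°.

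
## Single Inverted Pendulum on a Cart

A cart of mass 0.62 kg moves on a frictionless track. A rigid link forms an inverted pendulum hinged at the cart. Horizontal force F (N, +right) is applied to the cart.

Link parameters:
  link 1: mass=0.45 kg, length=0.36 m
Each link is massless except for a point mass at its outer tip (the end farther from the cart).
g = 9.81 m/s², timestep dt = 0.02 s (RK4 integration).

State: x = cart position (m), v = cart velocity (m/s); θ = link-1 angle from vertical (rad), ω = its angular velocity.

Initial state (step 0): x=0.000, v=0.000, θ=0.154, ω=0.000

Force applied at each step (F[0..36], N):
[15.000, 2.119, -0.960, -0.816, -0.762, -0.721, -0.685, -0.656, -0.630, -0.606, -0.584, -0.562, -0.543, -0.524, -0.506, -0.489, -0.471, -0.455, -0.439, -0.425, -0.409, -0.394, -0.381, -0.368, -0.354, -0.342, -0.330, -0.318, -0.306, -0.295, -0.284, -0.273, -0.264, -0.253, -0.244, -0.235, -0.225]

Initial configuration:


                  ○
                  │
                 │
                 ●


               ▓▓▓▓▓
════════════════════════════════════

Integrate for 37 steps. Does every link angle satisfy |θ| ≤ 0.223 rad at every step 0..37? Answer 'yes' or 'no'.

Answer: yes

Derivation:
apply F[0]=+15.000 → step 1: x=0.005, v=0.456, θ=0.142, ω=-1.170
apply F[1]=+2.119 → step 2: x=0.014, v=0.506, θ=0.118, ω=-1.238
apply F[2]=-0.960 → step 3: x=0.024, v=0.461, θ=0.095, ω=-1.056
apply F[3]=-0.816 → step 4: x=0.033, v=0.423, θ=0.076, ω=-0.905
apply F[4]=-0.762 → step 5: x=0.041, v=0.390, θ=0.059, ω=-0.775
apply F[5]=-0.721 → step 6: x=0.048, v=0.359, θ=0.045, ω=-0.662
apply F[6]=-0.685 → step 7: x=0.055, v=0.332, θ=0.032, ω=-0.565
apply F[7]=-0.656 → step 8: x=0.062, v=0.307, θ=0.022, ω=-0.481
apply F[8]=-0.630 → step 9: x=0.067, v=0.284, θ=0.013, ω=-0.409
apply F[9]=-0.606 → step 10: x=0.073, v=0.263, θ=0.006, ω=-0.346
apply F[10]=-0.584 → step 11: x=0.078, v=0.244, θ=-0.001, ω=-0.291
apply F[11]=-0.562 → step 12: x=0.083, v=0.226, θ=-0.006, ω=-0.244
apply F[12]=-0.543 → step 13: x=0.087, v=0.210, θ=-0.011, ω=-0.203
apply F[13]=-0.524 → step 14: x=0.091, v=0.195, θ=-0.014, ω=-0.168
apply F[14]=-0.506 → step 15: x=0.095, v=0.181, θ=-0.017, ω=-0.138
apply F[15]=-0.489 → step 16: x=0.098, v=0.168, θ=-0.020, ω=-0.112
apply F[16]=-0.471 → step 17: x=0.102, v=0.156, θ=-0.022, ω=-0.089
apply F[17]=-0.455 → step 18: x=0.105, v=0.144, θ=-0.023, ω=-0.070
apply F[18]=-0.439 → step 19: x=0.107, v=0.133, θ=-0.025, ω=-0.053
apply F[19]=-0.425 → step 20: x=0.110, v=0.123, θ=-0.026, ω=-0.039
apply F[20]=-0.409 → step 21: x=0.112, v=0.114, θ=-0.026, ω=-0.027
apply F[21]=-0.394 → step 22: x=0.115, v=0.105, θ=-0.027, ω=-0.016
apply F[22]=-0.381 → step 23: x=0.117, v=0.096, θ=-0.027, ω=-0.007
apply F[23]=-0.368 → step 24: x=0.118, v=0.088, θ=-0.027, ω=0.000
apply F[24]=-0.354 → step 25: x=0.120, v=0.081, θ=-0.027, ω=0.007
apply F[25]=-0.342 → step 26: x=0.122, v=0.074, θ=-0.027, ω=0.012
apply F[26]=-0.330 → step 27: x=0.123, v=0.067, θ=-0.026, ω=0.017
apply F[27]=-0.318 → step 28: x=0.124, v=0.060, θ=-0.026, ω=0.020
apply F[28]=-0.306 → step 29: x=0.125, v=0.054, θ=-0.026, ω=0.023
apply F[29]=-0.295 → step 30: x=0.126, v=0.048, θ=-0.025, ω=0.026
apply F[30]=-0.284 → step 31: x=0.127, v=0.043, θ=-0.025, ω=0.028
apply F[31]=-0.273 → step 32: x=0.128, v=0.037, θ=-0.024, ω=0.030
apply F[32]=-0.264 → step 33: x=0.129, v=0.032, θ=-0.023, ω=0.031
apply F[33]=-0.253 → step 34: x=0.129, v=0.027, θ=-0.023, ω=0.032
apply F[34]=-0.244 → step 35: x=0.130, v=0.023, θ=-0.022, ω=0.032
apply F[35]=-0.235 → step 36: x=0.130, v=0.018, θ=-0.022, ω=0.033
apply F[36]=-0.225 → step 37: x=0.131, v=0.014, θ=-0.021, ω=0.033
Max |angle| over trajectory = 0.154 rad; bound = 0.223 → within bound.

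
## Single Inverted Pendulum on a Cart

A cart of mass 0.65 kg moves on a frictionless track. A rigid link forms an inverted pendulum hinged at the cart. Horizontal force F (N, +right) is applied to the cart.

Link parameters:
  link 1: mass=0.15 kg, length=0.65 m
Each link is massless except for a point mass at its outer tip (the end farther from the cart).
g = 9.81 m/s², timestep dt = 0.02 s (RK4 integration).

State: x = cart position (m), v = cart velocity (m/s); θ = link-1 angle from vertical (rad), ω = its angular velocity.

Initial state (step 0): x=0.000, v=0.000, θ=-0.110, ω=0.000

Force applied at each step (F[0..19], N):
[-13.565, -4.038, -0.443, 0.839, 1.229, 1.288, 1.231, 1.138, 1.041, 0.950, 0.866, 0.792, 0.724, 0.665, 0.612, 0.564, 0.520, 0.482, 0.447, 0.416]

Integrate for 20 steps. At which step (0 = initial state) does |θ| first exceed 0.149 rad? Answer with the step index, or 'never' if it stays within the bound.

apply F[0]=-13.565 → step 1: x=-0.004, v=-0.411, θ=-0.104, ω=0.597
apply F[1]=-4.038 → step 2: x=-0.014, v=-0.531, θ=-0.091, ω=0.751
apply F[2]=-0.443 → step 3: x=-0.024, v=-0.541, θ=-0.076, ω=0.741
apply F[3]=+0.839 → step 4: x=-0.035, v=-0.512, θ=-0.061, ω=0.676
apply F[4]=+1.229 → step 5: x=-0.045, v=-0.472, θ=-0.049, ω=0.598
apply F[5]=+1.288 → step 6: x=-0.054, v=-0.431, θ=-0.038, ω=0.521
apply F[6]=+1.231 → step 7: x=-0.062, v=-0.391, θ=-0.028, ω=0.451
apply F[7]=+1.138 → step 8: x=-0.069, v=-0.355, θ=-0.019, ω=0.388
apply F[8]=+1.041 → step 9: x=-0.076, v=-0.323, θ=-0.012, ω=0.333
apply F[9]=+0.950 → step 10: x=-0.082, v=-0.293, θ=-0.006, ω=0.285
apply F[10]=+0.866 → step 11: x=-0.088, v=-0.266, θ=-0.001, ω=0.242
apply F[11]=+0.792 → step 12: x=-0.093, v=-0.242, θ=0.004, ω=0.205
apply F[12]=+0.724 → step 13: x=-0.098, v=-0.220, θ=0.007, ω=0.173
apply F[13]=+0.665 → step 14: x=-0.102, v=-0.200, θ=0.011, ω=0.145
apply F[14]=+0.612 → step 15: x=-0.106, v=-0.181, θ=0.013, ω=0.121
apply F[15]=+0.564 → step 16: x=-0.109, v=-0.165, θ=0.015, ω=0.099
apply F[16]=+0.520 → step 17: x=-0.112, v=-0.150, θ=0.017, ω=0.081
apply F[17]=+0.482 → step 18: x=-0.115, v=-0.135, θ=0.019, ω=0.065
apply F[18]=+0.447 → step 19: x=-0.118, v=-0.123, θ=0.020, ω=0.051
apply F[19]=+0.416 → step 20: x=-0.120, v=-0.111, θ=0.021, ω=0.039
max |θ| = 0.110 ≤ 0.149 over all 21 states.

Answer: never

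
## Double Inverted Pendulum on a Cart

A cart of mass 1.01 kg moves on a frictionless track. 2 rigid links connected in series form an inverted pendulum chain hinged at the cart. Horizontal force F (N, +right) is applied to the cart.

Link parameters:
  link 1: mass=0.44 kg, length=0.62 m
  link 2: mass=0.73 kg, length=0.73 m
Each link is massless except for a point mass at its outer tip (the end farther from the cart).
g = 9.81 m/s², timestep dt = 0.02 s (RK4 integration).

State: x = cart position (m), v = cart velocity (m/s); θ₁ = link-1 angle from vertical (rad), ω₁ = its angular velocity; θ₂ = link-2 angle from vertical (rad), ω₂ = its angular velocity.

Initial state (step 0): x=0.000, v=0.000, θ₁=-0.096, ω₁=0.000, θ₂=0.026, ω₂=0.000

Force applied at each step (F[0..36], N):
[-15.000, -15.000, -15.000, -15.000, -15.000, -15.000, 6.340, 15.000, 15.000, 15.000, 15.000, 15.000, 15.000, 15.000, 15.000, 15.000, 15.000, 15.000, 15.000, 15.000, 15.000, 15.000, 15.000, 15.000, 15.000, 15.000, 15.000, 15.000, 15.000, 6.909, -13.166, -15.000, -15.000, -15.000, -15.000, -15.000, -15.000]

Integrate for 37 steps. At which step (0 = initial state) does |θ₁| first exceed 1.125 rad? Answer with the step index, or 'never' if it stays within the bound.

apply F[0]=-15.000 → step 1: x=-0.003, v=-0.273, θ₁=-0.093, ω₁=0.340, θ₂=0.027, ω₂=0.095
apply F[1]=-15.000 → step 2: x=-0.011, v=-0.549, θ₁=-0.082, ω₁=0.689, θ₂=0.030, ω₂=0.184
apply F[2]=-15.000 → step 3: x=-0.025, v=-0.828, θ₁=-0.065, ω₁=1.059, θ₂=0.034, ω₂=0.262
apply F[3]=-15.000 → step 4: x=-0.044, v=-1.114, θ₁=-0.040, ω₁=1.457, θ₂=0.040, ω₂=0.324
apply F[4]=-15.000 → step 5: x=-0.069, v=-1.406, θ₁=-0.006, ω₁=1.891, θ₂=0.047, ω₂=0.365
apply F[5]=-15.000 → step 6: x=-0.100, v=-1.705, θ₁=0.036, ω₁=2.364, θ₂=0.055, ω₂=0.383
apply F[6]=+6.340 → step 7: x=-0.133, v=-1.589, θ₁=0.082, ω₁=2.196, θ₂=0.062, ω₂=0.383
apply F[7]=+15.000 → step 8: x=-0.162, v=-1.313, θ₁=0.121, ω₁=1.801, θ₂=0.070, ω₂=0.360
apply F[8]=+15.000 → step 9: x=-0.186, v=-1.047, θ₁=0.154, ω₁=1.454, θ₂=0.077, ω₂=0.313
apply F[9]=+15.000 → step 10: x=-0.204, v=-0.791, θ₁=0.180, ω₁=1.149, θ₂=0.082, ω₂=0.246
apply F[10]=+15.000 → step 11: x=-0.218, v=-0.543, θ₁=0.200, ω₁=0.879, θ₂=0.086, ω₂=0.160
apply F[11]=+15.000 → step 12: x=-0.226, v=-0.300, θ₁=0.215, ω₁=0.635, θ₂=0.088, ω₂=0.059
apply F[12]=+15.000 → step 13: x=-0.230, v=-0.063, θ₁=0.226, ω₁=0.412, θ₂=0.089, ω₂=-0.053
apply F[13]=+15.000 → step 14: x=-0.229, v=0.172, θ₁=0.232, ω₁=0.203, θ₂=0.086, ω₂=-0.174
apply F[14]=+15.000 → step 15: x=-0.223, v=0.406, θ₁=0.234, ω₁=0.001, θ₂=0.082, ω₂=-0.301
apply F[15]=+15.000 → step 16: x=-0.212, v=0.641, θ₁=0.232, ω₁=-0.198, θ₂=0.074, ω₂=-0.433
apply F[16]=+15.000 → step 17: x=-0.197, v=0.877, θ₁=0.226, ω₁=-0.400, θ₂=0.064, ω₂=-0.568
apply F[17]=+15.000 → step 18: x=-0.177, v=1.116, θ₁=0.216, ω₁=-0.610, θ₂=0.051, ω₂=-0.702
apply F[18]=+15.000 → step 19: x=-0.152, v=1.360, θ₁=0.201, ω₁=-0.835, θ₂=0.036, ω₂=-0.834
apply F[19]=+15.000 → step 20: x=-0.123, v=1.610, θ₁=0.182, ω₁=-1.081, θ₂=0.018, ω₂=-0.961
apply F[20]=+15.000 → step 21: x=-0.088, v=1.868, θ₁=0.158, ω₁=-1.353, θ₂=-0.002, ω₂=-1.079
apply F[21]=+15.000 → step 22: x=-0.048, v=2.134, θ₁=0.128, ω₁=-1.659, θ₂=-0.025, ω₂=-1.185
apply F[22]=+15.000 → step 23: x=-0.003, v=2.410, θ₁=0.091, ω₁=-2.006, θ₂=-0.050, ω₂=-1.273
apply F[23]=+15.000 → step 24: x=0.048, v=2.696, θ₁=0.047, ω₁=-2.400, θ₂=-0.076, ω₂=-1.338
apply F[24]=+15.000 → step 25: x=0.105, v=2.990, θ₁=-0.005, ω₁=-2.841, θ₂=-0.103, ω₂=-1.378
apply F[25]=+15.000 → step 26: x=0.168, v=3.289, θ₁=-0.066, ω₁=-3.324, θ₂=-0.131, ω₂=-1.394
apply F[26]=+15.000 → step 27: x=0.237, v=3.584, θ₁=-0.138, ω₁=-3.832, θ₂=-0.159, ω₂=-1.393
apply F[27]=+15.000 → step 28: x=0.311, v=3.864, θ₁=-0.220, ω₁=-4.330, θ₂=-0.186, ω₂=-1.396
apply F[28]=+15.000 → step 29: x=0.391, v=4.115, θ₁=-0.311, ω₁=-4.774, θ₂=-0.215, ω₂=-1.432
apply F[29]=+6.909 → step 30: x=0.474, v=4.190, θ₁=-0.408, ω₁=-4.943, θ₂=-0.244, ω₂=-1.504
apply F[30]=-13.166 → step 31: x=0.555, v=3.923, θ₁=-0.504, ω₁=-4.684, θ₂=-0.274, ω₂=-1.512
apply F[31]=-15.000 → step 32: x=0.631, v=3.644, θ₁=-0.596, ω₁=-4.478, θ₂=-0.304, ω₂=-1.484
apply F[32]=-15.000 → step 33: x=0.701, v=3.380, θ₁=-0.684, ω₁=-4.353, θ₂=-0.333, ω₂=-1.429
apply F[33]=-15.000 → step 34: x=0.766, v=3.126, θ₁=-0.770, ω₁=-4.297, θ₂=-0.361, ω₂=-1.354
apply F[34]=-15.000 → step 35: x=0.826, v=2.876, θ₁=-0.856, ω₁=-4.298, θ₂=-0.387, ω₂=-1.267
apply F[35]=-15.000 → step 36: x=0.881, v=2.627, θ₁=-0.943, ω₁=-4.345, θ₂=-0.412, ω₂=-1.174
apply F[36]=-15.000 → step 37: x=0.931, v=2.376, θ₁=-1.030, ω₁=-4.433, θ₂=-0.434, ω₂=-1.082
max |θ₁| = 1.030 ≤ 1.125 over all 38 states.

Answer: never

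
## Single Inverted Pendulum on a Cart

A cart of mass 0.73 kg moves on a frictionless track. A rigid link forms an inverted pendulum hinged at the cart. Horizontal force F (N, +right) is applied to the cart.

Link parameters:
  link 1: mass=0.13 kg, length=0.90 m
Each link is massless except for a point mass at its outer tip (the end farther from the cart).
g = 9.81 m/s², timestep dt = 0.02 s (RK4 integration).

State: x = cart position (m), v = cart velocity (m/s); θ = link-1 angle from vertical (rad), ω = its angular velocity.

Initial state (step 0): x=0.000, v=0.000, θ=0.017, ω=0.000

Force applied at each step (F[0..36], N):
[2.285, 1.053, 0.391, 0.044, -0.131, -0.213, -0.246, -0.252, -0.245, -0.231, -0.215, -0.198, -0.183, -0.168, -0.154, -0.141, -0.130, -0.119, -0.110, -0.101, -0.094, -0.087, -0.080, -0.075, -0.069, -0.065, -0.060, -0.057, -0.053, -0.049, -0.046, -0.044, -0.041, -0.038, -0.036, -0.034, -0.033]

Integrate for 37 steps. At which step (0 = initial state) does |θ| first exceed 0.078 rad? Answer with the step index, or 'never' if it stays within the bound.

apply F[0]=+2.285 → step 1: x=0.001, v=0.062, θ=0.016, ω=-0.065
apply F[1]=+1.053 → step 2: x=0.002, v=0.090, θ=0.015, ω=-0.093
apply F[2]=+0.391 → step 3: x=0.004, v=0.101, θ=0.013, ω=-0.102
apply F[3]=+0.044 → step 4: x=0.006, v=0.101, θ=0.011, ω=-0.100
apply F[4]=-0.131 → step 5: x=0.008, v=0.097, θ=0.009, ω=-0.093
apply F[5]=-0.213 → step 6: x=0.010, v=0.091, θ=0.007, ω=-0.085
apply F[6]=-0.246 → step 7: x=0.012, v=0.084, θ=0.005, ω=-0.076
apply F[7]=-0.252 → step 8: x=0.013, v=0.077, θ=0.004, ω=-0.067
apply F[8]=-0.245 → step 9: x=0.015, v=0.070, θ=0.003, ω=-0.059
apply F[9]=-0.231 → step 10: x=0.016, v=0.064, θ=0.002, ω=-0.051
apply F[10]=-0.215 → step 11: x=0.017, v=0.058, θ=0.001, ω=-0.044
apply F[11]=-0.198 → step 12: x=0.018, v=0.053, θ=-0.000, ω=-0.038
apply F[12]=-0.183 → step 13: x=0.019, v=0.048, θ=-0.001, ω=-0.033
apply F[13]=-0.168 → step 14: x=0.020, v=0.043, θ=-0.001, ω=-0.028
apply F[14]=-0.154 → step 15: x=0.021, v=0.039, θ=-0.002, ω=-0.023
apply F[15]=-0.141 → step 16: x=0.022, v=0.035, θ=-0.002, ω=-0.020
apply F[16]=-0.130 → step 17: x=0.023, v=0.032, θ=-0.003, ω=-0.016
apply F[17]=-0.119 → step 18: x=0.023, v=0.029, θ=-0.003, ω=-0.013
apply F[18]=-0.110 → step 19: x=0.024, v=0.026, θ=-0.003, ω=-0.011
apply F[19]=-0.101 → step 20: x=0.024, v=0.023, θ=-0.003, ω=-0.009
apply F[20]=-0.094 → step 21: x=0.025, v=0.020, θ=-0.004, ω=-0.007
apply F[21]=-0.087 → step 22: x=0.025, v=0.018, θ=-0.004, ω=-0.005
apply F[22]=-0.080 → step 23: x=0.025, v=0.016, θ=-0.004, ω=-0.004
apply F[23]=-0.075 → step 24: x=0.026, v=0.014, θ=-0.004, ω=-0.002
apply F[24]=-0.069 → step 25: x=0.026, v=0.013, θ=-0.004, ω=-0.001
apply F[25]=-0.065 → step 26: x=0.026, v=0.011, θ=-0.004, ω=-0.000
apply F[26]=-0.060 → step 27: x=0.026, v=0.009, θ=-0.004, ω=0.001
apply F[27]=-0.057 → step 28: x=0.027, v=0.008, θ=-0.004, ω=0.001
apply F[28]=-0.053 → step 29: x=0.027, v=0.007, θ=-0.004, ω=0.002
apply F[29]=-0.049 → step 30: x=0.027, v=0.005, θ=-0.004, ω=0.003
apply F[30]=-0.046 → step 31: x=0.027, v=0.004, θ=-0.004, ω=0.003
apply F[31]=-0.044 → step 32: x=0.027, v=0.003, θ=-0.004, ω=0.003
apply F[32]=-0.041 → step 33: x=0.027, v=0.002, θ=-0.004, ω=0.004
apply F[33]=-0.038 → step 34: x=0.027, v=0.001, θ=-0.004, ω=0.004
apply F[34]=-0.036 → step 35: x=0.027, v=0.000, θ=-0.003, ω=0.004
apply F[35]=-0.034 → step 36: x=0.027, v=-0.000, θ=-0.003, ω=0.004
apply F[36]=-0.033 → step 37: x=0.027, v=-0.001, θ=-0.003, ω=0.004
max |θ| = 0.017 ≤ 0.078 over all 38 states.

Answer: never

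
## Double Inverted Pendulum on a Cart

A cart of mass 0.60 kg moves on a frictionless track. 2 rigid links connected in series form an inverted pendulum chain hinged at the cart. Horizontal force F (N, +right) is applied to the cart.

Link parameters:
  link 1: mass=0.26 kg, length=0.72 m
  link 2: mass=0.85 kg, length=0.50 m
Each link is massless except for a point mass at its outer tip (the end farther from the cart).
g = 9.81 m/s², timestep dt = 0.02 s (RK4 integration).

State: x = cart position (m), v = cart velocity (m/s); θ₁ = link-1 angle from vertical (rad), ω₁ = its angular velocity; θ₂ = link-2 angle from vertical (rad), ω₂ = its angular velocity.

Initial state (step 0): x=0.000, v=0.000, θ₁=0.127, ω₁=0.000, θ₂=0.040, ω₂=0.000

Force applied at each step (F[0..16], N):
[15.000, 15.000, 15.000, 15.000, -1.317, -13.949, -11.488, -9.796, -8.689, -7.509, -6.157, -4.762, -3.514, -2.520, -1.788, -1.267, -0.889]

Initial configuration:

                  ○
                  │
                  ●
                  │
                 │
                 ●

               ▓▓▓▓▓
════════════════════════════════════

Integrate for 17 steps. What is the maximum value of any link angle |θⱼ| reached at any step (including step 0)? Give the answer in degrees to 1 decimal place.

apply F[0]=+15.000 → step 1: x=0.004, v=0.444, θ₁=0.122, ω₁=-0.483, θ₂=0.038, ω₂=-0.178
apply F[1]=+15.000 → step 2: x=0.018, v=0.894, θ₁=0.108, ω₁=-0.988, θ₂=0.033, ω₂=-0.337
apply F[2]=+15.000 → step 3: x=0.040, v=1.356, θ₁=0.082, ω₁=-1.537, θ₂=0.025, ω₂=-0.458
apply F[3]=+15.000 → step 4: x=0.072, v=1.835, θ₁=0.046, ω₁=-2.147, θ₂=0.015, ω₂=-0.526
apply F[4]=-1.317 → step 5: x=0.108, v=1.785, θ₁=0.004, ω₁=-2.063, θ₂=0.004, ω₂=-0.542
apply F[5]=-13.949 → step 6: x=0.139, v=1.325, θ₁=-0.031, ω₁=-1.438, θ₂=-0.006, ω₂=-0.523
apply F[6]=-11.488 → step 7: x=0.162, v=0.957, θ₁=-0.055, ω₁=-0.968, θ₂=-0.016, ω₂=-0.470
apply F[7]=-9.796 → step 8: x=0.178, v=0.655, θ₁=-0.071, ω₁=-0.605, θ₂=-0.025, ω₂=-0.396
apply F[8]=-8.689 → step 9: x=0.189, v=0.395, θ₁=-0.080, ω₁=-0.311, θ₂=-0.032, ω₂=-0.311
apply F[9]=-7.509 → step 10: x=0.195, v=0.177, θ₁=-0.084, ω₁=-0.077, θ₂=-0.038, ω₂=-0.226
apply F[10]=-6.157 → step 11: x=0.196, v=0.004, θ₁=-0.084, ω₁=0.098, θ₂=-0.041, ω₂=-0.147
apply F[11]=-4.762 → step 12: x=0.195, v=-0.124, θ₁=-0.081, ω₁=0.215, θ₂=-0.043, ω₂=-0.077
apply F[12]=-3.514 → step 13: x=0.192, v=-0.212, θ₁=-0.076, ω₁=0.284, θ₂=-0.044, ω₂=-0.018
apply F[13]=-2.520 → step 14: x=0.187, v=-0.269, θ₁=-0.070, ω₁=0.318, θ₂=-0.044, ω₂=0.030
apply F[14]=-1.788 → step 15: x=0.181, v=-0.305, θ₁=-0.063, ω₁=0.329, θ₂=-0.043, ω₂=0.068
apply F[15]=-1.267 → step 16: x=0.175, v=-0.325, θ₁=-0.057, ω₁=0.326, θ₂=-0.042, ω₂=0.097
apply F[16]=-0.889 → step 17: x=0.168, v=-0.336, θ₁=-0.050, ω₁=0.314, θ₂=-0.039, ω₂=0.119
Max |angle| over trajectory = 0.127 rad = 7.3°.

Answer: 7.3°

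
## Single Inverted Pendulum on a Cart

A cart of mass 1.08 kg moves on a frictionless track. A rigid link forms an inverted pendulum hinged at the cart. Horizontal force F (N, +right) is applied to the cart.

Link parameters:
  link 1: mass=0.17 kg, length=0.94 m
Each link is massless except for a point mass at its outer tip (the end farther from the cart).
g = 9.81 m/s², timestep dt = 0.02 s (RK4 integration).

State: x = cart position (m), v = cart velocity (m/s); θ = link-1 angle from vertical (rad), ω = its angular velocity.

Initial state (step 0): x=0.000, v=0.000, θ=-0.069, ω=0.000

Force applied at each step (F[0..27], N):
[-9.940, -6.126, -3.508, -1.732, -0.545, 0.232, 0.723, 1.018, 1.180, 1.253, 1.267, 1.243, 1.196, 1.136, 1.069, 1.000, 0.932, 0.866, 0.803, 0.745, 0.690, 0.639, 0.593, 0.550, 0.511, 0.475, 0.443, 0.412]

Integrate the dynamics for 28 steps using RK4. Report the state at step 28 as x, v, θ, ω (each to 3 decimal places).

apply F[0]=-9.940 → step 1: x=-0.002, v=-0.182, θ=-0.067, ω=0.179
apply F[1]=-6.126 → step 2: x=-0.007, v=-0.293, θ=-0.063, ω=0.283
apply F[2]=-3.508 → step 3: x=-0.013, v=-0.356, θ=-0.056, ω=0.338
apply F[3]=-1.732 → step 4: x=-0.020, v=-0.387, θ=-0.049, ω=0.359
apply F[4]=-0.545 → step 5: x=-0.028, v=-0.395, θ=-0.042, ω=0.359
apply F[5]=+0.232 → step 6: x=-0.036, v=-0.390, θ=-0.035, ω=0.345
apply F[6]=+0.723 → step 7: x=-0.044, v=-0.376, θ=-0.029, ω=0.323
apply F[7]=+1.018 → step 8: x=-0.051, v=-0.356, θ=-0.022, ω=0.297
apply F[8]=+1.180 → step 9: x=-0.058, v=-0.334, θ=-0.017, ω=0.269
apply F[9]=+1.253 → step 10: x=-0.064, v=-0.310, θ=-0.012, ω=0.241
apply F[10]=+1.267 → step 11: x=-0.070, v=-0.286, θ=-0.007, ω=0.214
apply F[11]=+1.243 → step 12: x=-0.076, v=-0.263, θ=-0.003, ω=0.188
apply F[12]=+1.196 → step 13: x=-0.081, v=-0.241, θ=0.001, ω=0.164
apply F[13]=+1.136 → step 14: x=-0.086, v=-0.220, θ=0.004, ω=0.142
apply F[14]=+1.069 → step 15: x=-0.090, v=-0.200, θ=0.006, ω=0.123
apply F[15]=+1.000 → step 16: x=-0.094, v=-0.182, θ=0.009, ω=0.105
apply F[16]=+0.932 → step 17: x=-0.097, v=-0.165, θ=0.010, ω=0.089
apply F[17]=+0.866 → step 18: x=-0.100, v=-0.149, θ=0.012, ω=0.074
apply F[18]=+0.803 → step 19: x=-0.103, v=-0.135, θ=0.013, ω=0.061
apply F[19]=+0.745 → step 20: x=-0.106, v=-0.121, θ=0.015, ω=0.050
apply F[20]=+0.690 → step 21: x=-0.108, v=-0.109, θ=0.015, ω=0.040
apply F[21]=+0.639 → step 22: x=-0.110, v=-0.098, θ=0.016, ω=0.031
apply F[22]=+0.593 → step 23: x=-0.112, v=-0.087, θ=0.017, ω=0.024
apply F[23]=+0.550 → step 24: x=-0.113, v=-0.078, θ=0.017, ω=0.017
apply F[24]=+0.511 → step 25: x=-0.115, v=-0.069, θ=0.017, ω=0.011
apply F[25]=+0.475 → step 26: x=-0.116, v=-0.060, θ=0.018, ω=0.006
apply F[26]=+0.443 → step 27: x=-0.117, v=-0.053, θ=0.018, ω=0.001
apply F[27]=+0.412 → step 28: x=-0.118, v=-0.046, θ=0.018, ω=-0.002

Answer: x=-0.118, v=-0.046, θ=0.018, ω=-0.002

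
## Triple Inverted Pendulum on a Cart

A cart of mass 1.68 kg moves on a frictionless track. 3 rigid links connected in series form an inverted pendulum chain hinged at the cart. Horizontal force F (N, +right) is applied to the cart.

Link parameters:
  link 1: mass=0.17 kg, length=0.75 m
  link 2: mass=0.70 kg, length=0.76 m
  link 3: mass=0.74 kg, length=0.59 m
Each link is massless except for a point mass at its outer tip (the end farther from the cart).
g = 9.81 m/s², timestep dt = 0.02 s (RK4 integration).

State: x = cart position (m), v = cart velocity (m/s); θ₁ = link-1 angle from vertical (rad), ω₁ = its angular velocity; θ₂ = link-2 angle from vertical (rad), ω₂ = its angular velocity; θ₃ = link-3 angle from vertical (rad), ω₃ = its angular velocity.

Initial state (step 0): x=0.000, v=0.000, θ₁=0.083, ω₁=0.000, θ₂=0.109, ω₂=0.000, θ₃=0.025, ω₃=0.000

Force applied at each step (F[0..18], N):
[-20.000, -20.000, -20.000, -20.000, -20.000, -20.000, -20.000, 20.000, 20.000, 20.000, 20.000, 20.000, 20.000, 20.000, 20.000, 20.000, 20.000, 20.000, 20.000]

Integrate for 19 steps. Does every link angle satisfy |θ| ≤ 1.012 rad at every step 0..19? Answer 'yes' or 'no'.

apply F[0]=-20.000 → step 1: x=-0.003, v=-0.252, θ₁=0.086, ω₁=0.308, θ₂=0.110, ω₂=0.074, θ₃=0.024, ω₃=-0.050
apply F[1]=-20.000 → step 2: x=-0.010, v=-0.504, θ₁=0.095, ω₁=0.628, θ₂=0.112, ω₂=0.137, θ₃=0.023, ω₃=-0.101
apply F[2]=-20.000 → step 3: x=-0.023, v=-0.758, θ₁=0.111, ω₁=0.972, θ₂=0.115, ω₂=0.178, θ₃=0.020, ω₃=-0.151
apply F[3]=-20.000 → step 4: x=-0.040, v=-1.013, θ₁=0.134, ω₁=1.349, θ₂=0.119, ω₂=0.188, θ₃=0.017, ω₃=-0.199
apply F[4]=-20.000 → step 5: x=-0.063, v=-1.267, θ₁=0.166, ω₁=1.761, θ₂=0.122, ω₂=0.164, θ₃=0.013, ω₃=-0.242
apply F[5]=-20.000 → step 6: x=-0.091, v=-1.520, θ₁=0.205, ω₁=2.195, θ₂=0.125, ω₂=0.115, θ₃=0.007, ω₃=-0.275
apply F[6]=-20.000 → step 7: x=-0.124, v=-1.767, θ₁=0.253, ω₁=2.623, θ₂=0.127, ω₂=0.070, θ₃=0.002, ω₃=-0.293
apply F[7]=+20.000 → step 8: x=-0.157, v=-1.560, θ₁=0.306, ω₁=2.628, θ₂=0.126, ω₂=-0.131, θ₃=-0.005, ω₃=-0.345
apply F[8]=+20.000 → step 9: x=-0.186, v=-1.355, θ₁=0.359, ω₁=2.693, θ₂=0.121, ω₂=-0.383, θ₃=-0.012, ω₃=-0.392
apply F[9]=+20.000 → step 10: x=-0.211, v=-1.149, θ₁=0.414, ω₁=2.789, θ₂=0.111, ω₂=-0.659, θ₃=-0.020, ω₃=-0.431
apply F[10]=+20.000 → step 11: x=-0.232, v=-0.939, θ₁=0.470, ω₁=2.891, θ₂=0.095, ω₂=-0.937, θ₃=-0.029, ω₃=-0.460
apply F[11]=+20.000 → step 12: x=-0.249, v=-0.726, θ₁=0.529, ω₁=2.983, θ₂=0.074, ω₂=-1.202, θ₃=-0.039, ω₃=-0.480
apply F[12]=+20.000 → step 13: x=-0.261, v=-0.509, θ₁=0.590, ω₁=3.057, θ₂=0.047, ω₂=-1.444, θ₃=-0.048, ω₃=-0.492
apply F[13]=+20.000 → step 14: x=-0.269, v=-0.289, θ₁=0.651, ω₁=3.113, θ₂=0.016, ω₂=-1.664, θ₃=-0.058, ω₃=-0.499
apply F[14]=+20.000 → step 15: x=-0.273, v=-0.066, θ₁=0.714, ω₁=3.151, θ₂=-0.019, ω₂=-1.864, θ₃=-0.068, ω₃=-0.502
apply F[15]=+20.000 → step 16: x=-0.272, v=0.158, θ₁=0.777, ω₁=3.176, θ₂=-0.058, ω₂=-2.046, θ₃=-0.078, ω₃=-0.503
apply F[16]=+20.000 → step 17: x=-0.267, v=0.384, θ₁=0.841, ω₁=3.189, θ₂=-0.101, ω₂=-2.216, θ₃=-0.089, ω₃=-0.503
apply F[17]=+20.000 → step 18: x=-0.257, v=0.611, θ₁=0.905, ω₁=3.192, θ₂=-0.147, ω₂=-2.377, θ₃=-0.099, ω₃=-0.504
apply F[18]=+20.000 → step 19: x=-0.242, v=0.838, θ₁=0.969, ω₁=3.188, θ₂=-0.196, ω₂=-2.533, θ₃=-0.109, ω₃=-0.504
Max |angle| over trajectory = 0.969 rad; bound = 1.012 → within bound.

Answer: yes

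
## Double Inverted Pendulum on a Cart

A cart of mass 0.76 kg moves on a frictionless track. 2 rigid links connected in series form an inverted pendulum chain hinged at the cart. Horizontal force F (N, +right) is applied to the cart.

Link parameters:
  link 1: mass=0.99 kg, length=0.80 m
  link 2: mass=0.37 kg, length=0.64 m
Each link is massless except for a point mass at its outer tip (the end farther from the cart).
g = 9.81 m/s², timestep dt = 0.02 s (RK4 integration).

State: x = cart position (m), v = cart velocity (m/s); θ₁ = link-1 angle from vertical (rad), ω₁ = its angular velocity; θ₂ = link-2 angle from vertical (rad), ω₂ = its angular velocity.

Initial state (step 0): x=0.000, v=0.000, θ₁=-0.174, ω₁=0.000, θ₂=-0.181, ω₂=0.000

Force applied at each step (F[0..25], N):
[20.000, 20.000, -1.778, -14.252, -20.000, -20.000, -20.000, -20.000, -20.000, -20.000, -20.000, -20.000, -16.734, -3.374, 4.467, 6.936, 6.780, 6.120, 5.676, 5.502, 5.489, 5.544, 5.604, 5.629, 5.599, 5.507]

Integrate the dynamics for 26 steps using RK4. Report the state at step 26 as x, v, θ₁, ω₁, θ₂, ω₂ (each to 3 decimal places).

Answer: x=-0.570, v=-1.021, θ₁=0.121, ω₁=0.304, θ₂=0.035, ω₂=0.385

Derivation:
apply F[0]=+20.000 → step 1: x=0.006, v=0.555, θ₁=-0.181, ω₁=-0.726, θ₂=-0.181, ω₂=-0.001
apply F[1]=+20.000 → step 2: x=0.022, v=1.105, θ₁=-0.203, ω₁=-1.448, θ₂=-0.181, ω₂=0.000
apply F[2]=-1.778 → step 3: x=0.044, v=1.118, θ₁=-0.233, ω₁=-1.519, θ₂=-0.181, ω₂=0.012
apply F[3]=-14.252 → step 4: x=0.064, v=0.842, θ₁=-0.260, ω₁=-1.251, θ₂=-0.180, ω₂=0.045
apply F[4]=-20.000 → step 5: x=0.077, v=0.448, θ₁=-0.281, ω₁=-0.854, θ₂=-0.179, ω₂=0.099
apply F[5]=-20.000 → step 6: x=0.082, v=0.068, θ₁=-0.295, ω₁=-0.484, θ₂=-0.176, ω₂=0.167
apply F[6]=-20.000 → step 7: x=0.080, v=-0.304, θ₁=-0.301, ω₁=-0.128, θ₂=-0.172, ω₂=0.245
apply F[7]=-20.000 → step 8: x=0.070, v=-0.674, θ₁=-0.300, ω₁=0.223, θ₂=-0.166, ω₂=0.328
apply F[8]=-20.000 → step 9: x=0.053, v=-1.048, θ₁=-0.292, ω₁=0.581, θ₂=-0.159, ω₂=0.411
apply F[9]=-20.000 → step 10: x=0.028, v=-1.432, θ₁=-0.276, ω₁=0.955, θ₂=-0.150, ω₂=0.490
apply F[10]=-20.000 → step 11: x=-0.005, v=-1.831, θ₁=-0.253, ω₁=1.357, θ₂=-0.140, ω₂=0.560
apply F[11]=-20.000 → step 12: x=-0.046, v=-2.252, θ₁=-0.222, ω₁=1.799, θ₂=-0.128, ω₂=0.616
apply F[12]=-16.734 → step 13: x=-0.094, v=-2.620, θ₁=-0.182, ω₁=2.193, θ₂=-0.115, ω₂=0.651
apply F[13]=-3.374 → step 14: x=-0.147, v=-2.674, θ₁=-0.138, ω₁=2.218, θ₂=-0.102, ω₂=0.665
apply F[14]=+4.467 → step 15: x=-0.199, v=-2.535, θ₁=-0.096, ω₁=2.015, θ₂=-0.089, ω₂=0.669
apply F[15]=+6.936 → step 16: x=-0.248, v=-2.336, θ₁=-0.058, ω₁=1.749, θ₂=-0.075, ω₂=0.668
apply F[16]=+6.780 → step 17: x=-0.293, v=-2.147, θ₁=-0.026, ω₁=1.504, θ₂=-0.062, ω₂=0.659
apply F[17]=+6.120 → step 18: x=-0.334, v=-1.982, θ₁=0.002, ω₁=1.299, θ₂=-0.049, ω₂=0.644
apply F[18]=+5.676 → step 19: x=-0.372, v=-1.838, θ₁=0.027, ω₁=1.127, θ₂=-0.036, ω₂=0.623
apply F[19]=+5.502 → step 20: x=-0.408, v=-1.705, θ₁=0.048, ω₁=0.976, θ₂=-0.024, ω₂=0.596
apply F[20]=+5.489 → step 21: x=-0.440, v=-1.580, θ₁=0.066, ω₁=0.840, θ₂=-0.012, ω₂=0.566
apply F[21]=+5.544 → step 22: x=-0.471, v=-1.459, θ₁=0.081, ω₁=0.715, θ₂=-0.001, ω₂=0.533
apply F[22]=+5.604 → step 23: x=-0.499, v=-1.343, θ₁=0.094, ω₁=0.599, θ₂=0.009, ω₂=0.497
apply F[23]=+5.629 → step 24: x=-0.525, v=-1.231, θ₁=0.105, ω₁=0.492, θ₂=0.019, ω₂=0.460
apply F[24]=+5.599 → step 25: x=-0.548, v=-1.123, θ₁=0.114, ω₁=0.393, θ₂=0.027, ω₂=0.422
apply F[25]=+5.507 → step 26: x=-0.570, v=-1.021, θ₁=0.121, ω₁=0.304, θ₂=0.035, ω₂=0.385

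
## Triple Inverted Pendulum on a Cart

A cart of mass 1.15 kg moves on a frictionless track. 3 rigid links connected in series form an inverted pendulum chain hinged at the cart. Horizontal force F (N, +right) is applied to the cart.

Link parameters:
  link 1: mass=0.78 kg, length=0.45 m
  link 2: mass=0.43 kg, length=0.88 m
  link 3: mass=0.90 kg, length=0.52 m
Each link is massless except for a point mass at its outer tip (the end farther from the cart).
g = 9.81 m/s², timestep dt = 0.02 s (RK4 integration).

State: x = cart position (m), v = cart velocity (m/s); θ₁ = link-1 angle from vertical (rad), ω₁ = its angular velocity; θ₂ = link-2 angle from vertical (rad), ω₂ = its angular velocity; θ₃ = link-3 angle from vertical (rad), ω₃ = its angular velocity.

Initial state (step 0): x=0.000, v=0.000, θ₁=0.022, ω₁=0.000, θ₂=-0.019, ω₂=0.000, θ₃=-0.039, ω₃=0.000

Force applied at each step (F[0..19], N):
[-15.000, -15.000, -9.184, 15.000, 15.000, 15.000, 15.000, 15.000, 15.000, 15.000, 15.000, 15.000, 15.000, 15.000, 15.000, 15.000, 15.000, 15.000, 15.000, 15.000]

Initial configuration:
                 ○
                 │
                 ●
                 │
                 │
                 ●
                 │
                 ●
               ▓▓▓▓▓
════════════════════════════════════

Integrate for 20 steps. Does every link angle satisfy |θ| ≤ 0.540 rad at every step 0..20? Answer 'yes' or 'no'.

Answer: yes

Derivation:
apply F[0]=-15.000 → step 1: x=-0.003, v=-0.269, θ₁=0.028, ω₁=0.639, θ₂=-0.019, ω₂=-0.016, θ₃=-0.039, ω₃=-0.022
apply F[1]=-15.000 → step 2: x=-0.011, v=-0.542, θ₁=0.048, ω₁=1.298, θ₂=-0.020, ω₂=-0.038, θ₃=-0.040, ω₃=-0.043
apply F[2]=-9.184 → step 3: x=-0.023, v=-0.720, θ₁=0.078, ω₁=1.770, θ₂=-0.021, ω₂=-0.071, θ₃=-0.041, ω₃=-0.063
apply F[3]=+15.000 → step 4: x=-0.035, v=-0.492, θ₁=0.110, ω₁=1.390, θ₂=-0.023, ω₂=-0.130, θ₃=-0.042, ω₃=-0.085
apply F[4]=+15.000 → step 5: x=-0.043, v=-0.276, θ₁=0.134, ω₁=1.077, θ₂=-0.026, ω₂=-0.211, θ₃=-0.044, ω₃=-0.108
apply F[5]=+15.000 → step 6: x=-0.047, v=-0.069, θ₁=0.153, ω₁=0.815, θ₂=-0.031, ω₂=-0.311, θ₃=-0.047, ω₃=-0.128
apply F[6]=+15.000 → step 7: x=-0.046, v=0.131, θ₁=0.167, ω₁=0.594, θ₂=-0.039, ω₂=-0.427, θ₃=-0.049, ω₃=-0.144
apply F[7]=+15.000 → step 8: x=-0.041, v=0.327, θ₁=0.177, ω₁=0.401, θ₂=-0.048, ω₂=-0.559, θ₃=-0.052, ω₃=-0.153
apply F[8]=+15.000 → step 9: x=-0.033, v=0.521, θ₁=0.183, ω₁=0.228, θ₂=-0.061, ω₂=-0.705, θ₃=-0.055, ω₃=-0.152
apply F[9]=+15.000 → step 10: x=-0.021, v=0.714, θ₁=0.186, ω₁=0.067, θ₂=-0.077, ω₂=-0.865, θ₃=-0.058, ω₃=-0.139
apply F[10]=+15.000 → step 11: x=-0.004, v=0.909, θ₁=0.186, ω₁=-0.092, θ₂=-0.096, ω₂=-1.037, θ₃=-0.061, ω₃=-0.111
apply F[11]=+15.000 → step 12: x=0.016, v=1.106, θ₁=0.183, ω₁=-0.257, θ₂=-0.118, ω₂=-1.222, θ₃=-0.063, ω₃=-0.065
apply F[12]=+15.000 → step 13: x=0.040, v=1.308, θ₁=0.176, ω₁=-0.436, θ₂=-0.145, ω₂=-1.417, θ₃=-0.063, ω₃=-0.001
apply F[13]=+15.000 → step 14: x=0.068, v=1.516, θ₁=0.165, ω₁=-0.639, θ₂=-0.175, ω₂=-1.619, θ₃=-0.063, ω₃=0.082
apply F[14]=+15.000 → step 15: x=0.101, v=1.732, θ₁=0.150, ω₁=-0.879, θ₂=-0.209, ω₂=-1.823, θ₃=-0.060, ω₃=0.179
apply F[15]=+15.000 → step 16: x=0.138, v=1.956, θ₁=0.130, ω₁=-1.167, θ₂=-0.248, ω₂=-2.023, θ₃=-0.055, ω₃=0.286
apply F[16]=+15.000 → step 17: x=0.179, v=2.190, θ₁=0.103, ω₁=-1.514, θ₂=-0.290, ω₂=-2.208, θ₃=-0.049, ω₃=0.392
apply F[17]=+15.000 → step 18: x=0.225, v=2.434, θ₁=0.069, ω₁=-1.932, θ₂=-0.336, ω₂=-2.367, θ₃=-0.040, ω₃=0.483
apply F[18]=+15.000 → step 19: x=0.276, v=2.688, θ₁=0.025, ω₁=-2.428, θ₂=-0.385, ω₂=-2.485, θ₃=-0.030, ω₃=0.541
apply F[19]=+15.000 → step 20: x=0.333, v=2.949, θ₁=-0.029, ω₁=-3.003, θ₂=-0.435, ω₂=-2.547, θ₃=-0.019, ω₃=0.548
Max |angle| over trajectory = 0.435 rad; bound = 0.540 → within bound.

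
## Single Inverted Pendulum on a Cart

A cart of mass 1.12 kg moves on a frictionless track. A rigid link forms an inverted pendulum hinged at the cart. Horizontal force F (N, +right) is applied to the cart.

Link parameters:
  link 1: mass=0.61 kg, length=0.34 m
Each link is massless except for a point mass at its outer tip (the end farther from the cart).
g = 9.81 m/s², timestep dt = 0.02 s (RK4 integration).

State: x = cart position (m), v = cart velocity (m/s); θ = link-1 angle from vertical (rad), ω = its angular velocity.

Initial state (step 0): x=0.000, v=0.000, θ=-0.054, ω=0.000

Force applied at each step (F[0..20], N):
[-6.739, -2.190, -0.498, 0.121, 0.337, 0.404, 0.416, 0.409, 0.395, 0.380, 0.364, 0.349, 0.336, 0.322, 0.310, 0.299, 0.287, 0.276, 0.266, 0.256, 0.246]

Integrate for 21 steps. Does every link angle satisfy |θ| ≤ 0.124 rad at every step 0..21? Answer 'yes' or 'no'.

Answer: yes

Derivation:
apply F[0]=-6.739 → step 1: x=-0.001, v=-0.115, θ=-0.051, ω=0.306
apply F[1]=-2.190 → step 2: x=-0.004, v=-0.149, θ=-0.044, ω=0.378
apply F[2]=-0.498 → step 3: x=-0.007, v=-0.153, θ=-0.037, ω=0.368
apply F[3]=+0.121 → step 4: x=-0.010, v=-0.147, θ=-0.030, ω=0.333
apply F[4]=+0.337 → step 5: x=-0.013, v=-0.139, θ=-0.023, ω=0.291
apply F[5]=+0.404 → step 6: x=-0.015, v=-0.129, θ=-0.018, ω=0.252
apply F[6]=+0.416 → step 7: x=-0.018, v=-0.120, θ=-0.013, ω=0.216
apply F[7]=+0.409 → step 8: x=-0.020, v=-0.112, θ=-0.009, ω=0.185
apply F[8]=+0.395 → step 9: x=-0.022, v=-0.104, θ=-0.006, ω=0.157
apply F[9]=+0.380 → step 10: x=-0.024, v=-0.096, θ=-0.003, ω=0.133
apply F[10]=+0.364 → step 11: x=-0.026, v=-0.090, θ=-0.001, ω=0.112
apply F[11]=+0.349 → step 12: x=-0.028, v=-0.084, θ=0.001, ω=0.094
apply F[12]=+0.336 → step 13: x=-0.030, v=-0.078, θ=0.003, ω=0.079
apply F[13]=+0.322 → step 14: x=-0.031, v=-0.073, θ=0.005, ω=0.066
apply F[14]=+0.310 → step 15: x=-0.032, v=-0.068, θ=0.006, ω=0.054
apply F[15]=+0.299 → step 16: x=-0.034, v=-0.063, θ=0.007, ω=0.044
apply F[16]=+0.287 → step 17: x=-0.035, v=-0.059, θ=0.008, ω=0.035
apply F[17]=+0.276 → step 18: x=-0.036, v=-0.054, θ=0.008, ω=0.028
apply F[18]=+0.266 → step 19: x=-0.037, v=-0.051, θ=0.009, ω=0.022
apply F[19]=+0.256 → step 20: x=-0.038, v=-0.047, θ=0.009, ω=0.016
apply F[20]=+0.246 → step 21: x=-0.039, v=-0.044, θ=0.009, ω=0.011
Max |angle| over trajectory = 0.054 rad; bound = 0.124 → within bound.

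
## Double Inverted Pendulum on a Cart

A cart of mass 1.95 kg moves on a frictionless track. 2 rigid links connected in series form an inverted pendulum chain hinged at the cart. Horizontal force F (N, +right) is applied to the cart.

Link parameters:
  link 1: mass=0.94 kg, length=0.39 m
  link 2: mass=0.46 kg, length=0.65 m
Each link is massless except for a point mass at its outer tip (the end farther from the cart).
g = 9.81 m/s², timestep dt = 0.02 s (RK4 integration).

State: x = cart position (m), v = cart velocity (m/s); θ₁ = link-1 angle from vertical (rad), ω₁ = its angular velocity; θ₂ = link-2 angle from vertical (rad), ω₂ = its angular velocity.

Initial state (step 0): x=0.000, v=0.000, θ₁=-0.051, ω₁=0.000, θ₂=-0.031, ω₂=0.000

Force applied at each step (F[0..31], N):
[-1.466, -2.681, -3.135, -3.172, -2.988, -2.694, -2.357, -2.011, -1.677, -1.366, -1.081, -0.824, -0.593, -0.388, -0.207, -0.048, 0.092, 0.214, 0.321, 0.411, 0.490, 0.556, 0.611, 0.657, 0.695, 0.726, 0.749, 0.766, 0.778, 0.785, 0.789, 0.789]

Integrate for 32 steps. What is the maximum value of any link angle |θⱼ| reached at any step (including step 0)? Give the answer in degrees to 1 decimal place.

apply F[0]=-1.466 → step 1: x=-0.000, v=-0.008, θ₁=-0.051, ω₁=-0.011, θ₂=-0.031, ω₂=0.009
apply F[1]=-2.681 → step 2: x=-0.000, v=-0.028, θ₁=-0.051, ω₁=0.011, θ₂=-0.031, ω₂=0.018
apply F[2]=-3.135 → step 3: x=-0.001, v=-0.053, θ₁=-0.051, ω₁=0.044, θ₂=-0.030, ω₂=0.027
apply F[3]=-3.172 → step 4: x=-0.003, v=-0.079, θ₁=-0.049, ω₁=0.079, θ₂=-0.030, ω₂=0.037
apply F[4]=-2.988 → step 5: x=-0.004, v=-0.102, θ₁=-0.047, ω₁=0.111, θ₂=-0.029, ω₂=0.045
apply F[5]=-2.694 → step 6: x=-0.007, v=-0.123, θ₁=-0.045, ω₁=0.137, θ₂=-0.028, ω₂=0.053
apply F[6]=-2.357 → step 7: x=-0.009, v=-0.141, θ₁=-0.042, ω₁=0.157, θ₂=-0.027, ω₂=0.061
apply F[7]=-2.011 → step 8: x=-0.012, v=-0.156, θ₁=-0.039, ω₁=0.172, θ₂=-0.025, ω₂=0.067
apply F[8]=-1.677 → step 9: x=-0.016, v=-0.168, θ₁=-0.035, ω₁=0.181, θ₂=-0.024, ω₂=0.073
apply F[9]=-1.366 → step 10: x=-0.019, v=-0.178, θ₁=-0.032, ω₁=0.185, θ₂=-0.022, ω₂=0.077
apply F[10]=-1.081 → step 11: x=-0.023, v=-0.185, θ₁=-0.028, ω₁=0.186, θ₂=-0.021, ω₂=0.081
apply F[11]=-0.824 → step 12: x=-0.026, v=-0.189, θ₁=-0.024, ω₁=0.184, θ₂=-0.019, ω₂=0.084
apply F[12]=-0.593 → step 13: x=-0.030, v=-0.192, θ₁=-0.021, ω₁=0.179, θ₂=-0.017, ω₂=0.086
apply F[13]=-0.388 → step 14: x=-0.034, v=-0.194, θ₁=-0.017, ω₁=0.173, θ₂=-0.016, ω₂=0.086
apply F[14]=-0.207 → step 15: x=-0.038, v=-0.194, θ₁=-0.014, ω₁=0.165, θ₂=-0.014, ω₂=0.087
apply F[15]=-0.048 → step 16: x=-0.042, v=-0.192, θ₁=-0.010, ω₁=0.156, θ₂=-0.012, ω₂=0.086
apply F[16]=+0.092 → step 17: x=-0.046, v=-0.190, θ₁=-0.007, ω₁=0.146, θ₂=-0.011, ω₂=0.085
apply F[17]=+0.214 → step 18: x=-0.049, v=-0.187, θ₁=-0.005, ω₁=0.137, θ₂=-0.009, ω₂=0.083
apply F[18]=+0.321 → step 19: x=-0.053, v=-0.183, θ₁=-0.002, ω₁=0.127, θ₂=-0.007, ω₂=0.081
apply F[19]=+0.411 → step 20: x=-0.057, v=-0.179, θ₁=0.000, ω₁=0.116, θ₂=-0.006, ω₂=0.079
apply F[20]=+0.490 → step 21: x=-0.060, v=-0.174, θ₁=0.003, ω₁=0.107, θ₂=-0.004, ω₂=0.076
apply F[21]=+0.556 → step 22: x=-0.064, v=-0.169, θ₁=0.005, ω₁=0.097, θ₂=-0.003, ω₂=0.073
apply F[22]=+0.611 → step 23: x=-0.067, v=-0.164, θ₁=0.007, ω₁=0.088, θ₂=-0.001, ω₂=0.069
apply F[23]=+0.657 → step 24: x=-0.070, v=-0.158, θ₁=0.008, ω₁=0.079, θ₂=0.000, ω₂=0.066
apply F[24]=+0.695 → step 25: x=-0.073, v=-0.152, θ₁=0.010, ω₁=0.070, θ₂=0.001, ω₂=0.062
apply F[25]=+0.726 → step 26: x=-0.076, v=-0.146, θ₁=0.011, ω₁=0.062, θ₂=0.003, ω₂=0.058
apply F[26]=+0.749 → step 27: x=-0.079, v=-0.140, θ₁=0.012, ω₁=0.054, θ₂=0.004, ω₂=0.054
apply F[27]=+0.766 → step 28: x=-0.082, v=-0.134, θ₁=0.013, ω₁=0.047, θ₂=0.005, ω₂=0.051
apply F[28]=+0.778 → step 29: x=-0.084, v=-0.128, θ₁=0.014, ω₁=0.041, θ₂=0.006, ω₂=0.047
apply F[29]=+0.785 → step 30: x=-0.087, v=-0.122, θ₁=0.015, ω₁=0.035, θ₂=0.007, ω₂=0.043
apply F[30]=+0.789 → step 31: x=-0.089, v=-0.116, θ₁=0.015, ω₁=0.029, θ₂=0.007, ω₂=0.039
apply F[31]=+0.789 → step 32: x=-0.092, v=-0.110, θ₁=0.016, ω₁=0.024, θ₂=0.008, ω₂=0.036
Max |angle| over trajectory = 0.051 rad = 2.9°.

Answer: 2.9°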